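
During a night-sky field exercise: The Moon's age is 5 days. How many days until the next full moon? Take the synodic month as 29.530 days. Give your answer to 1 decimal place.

Full moon occurs at elongation 180°, i.e. at age 29.530 × 180/360 = 14.765 d.
So 9.765 days remain (14.765 − 5).

9.8 days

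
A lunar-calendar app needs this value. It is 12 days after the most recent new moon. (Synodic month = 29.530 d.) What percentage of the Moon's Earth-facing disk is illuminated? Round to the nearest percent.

92%

The Moon has covered 12/29.530 of its cycle, so θ ≈ 360° × 12/29.530 = 146.3°.
Illuminated fraction = (1 − cos 146.3°)/2 = (1 − (-0.832))/2 ≈ 0.916, so 92%.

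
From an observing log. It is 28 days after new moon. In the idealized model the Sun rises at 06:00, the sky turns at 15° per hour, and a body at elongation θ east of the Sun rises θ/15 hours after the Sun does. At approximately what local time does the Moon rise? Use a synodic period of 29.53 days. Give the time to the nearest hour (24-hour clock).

Elongation θ = 360° × 28/29.53 ≈ 341.3°.
The Moon trails the Sun by θ/15 = 341.3/15 ≈ 22.76 hours.
06:00 + 22.76 h ≈ 04:45 → 05:00 to the nearest hour.

05:00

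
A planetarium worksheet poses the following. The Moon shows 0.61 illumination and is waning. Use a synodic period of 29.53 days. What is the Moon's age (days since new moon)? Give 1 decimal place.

Invert f = (1 − cos θ)/2 to get cos θ = 1 − 2(0.61) = -0.220, hence θ₀ = arccos -0.220 = 102.7°.
Since the Moon is past full (waning), take the reflex angle: θ = 360° − 102.7° = 257.3°.
At 360°/29.53 d per day, 257.3° corresponds to 21.11 days.

21.1 days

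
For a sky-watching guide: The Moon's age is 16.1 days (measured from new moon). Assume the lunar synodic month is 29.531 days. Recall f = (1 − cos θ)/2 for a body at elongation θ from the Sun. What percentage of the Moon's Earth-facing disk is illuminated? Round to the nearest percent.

98%

Elongation θ = 360° × 16.1/29.531 ≈ 196.3°.
With cos θ = (-0.960), the lit fraction is (1 − (-0.960))/2 ≈ 0.980, so 98%.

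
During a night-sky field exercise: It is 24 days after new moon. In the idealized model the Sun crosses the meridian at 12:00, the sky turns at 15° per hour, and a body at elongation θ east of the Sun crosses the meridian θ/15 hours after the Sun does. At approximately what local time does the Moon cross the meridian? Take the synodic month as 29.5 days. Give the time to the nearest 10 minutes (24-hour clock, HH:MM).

07:30

Elongation θ = 360° × 24/29.5 ≈ 292.9°.
The Moon trails the Sun by θ/15 = 292.9/15 ≈ 19.53 hours.
12:00 + 19.525 h ≈ 07:32 → 07:30 to the nearest ten minutes.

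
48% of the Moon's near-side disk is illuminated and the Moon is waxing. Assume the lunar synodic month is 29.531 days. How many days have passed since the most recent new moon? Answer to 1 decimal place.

cos θ = 1 − 2f = 0.040, giving a principal value of 87.7°.
The Moon is waxing (0°–180°), so θ = 87.7° directly.
At 360°/29.531 d per day, 87.7° corresponds to 7.19 days.

7.2 days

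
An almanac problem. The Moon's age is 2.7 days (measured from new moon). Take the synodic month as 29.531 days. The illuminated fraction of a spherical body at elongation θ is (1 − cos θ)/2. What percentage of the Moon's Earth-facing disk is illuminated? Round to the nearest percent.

8%

Elongation θ = 360° × 2.7/29.531 ≈ 32.9°.
With cos θ = 0.839, the lit fraction is (1 − 0.839)/2 ≈ 0.080, so 8%.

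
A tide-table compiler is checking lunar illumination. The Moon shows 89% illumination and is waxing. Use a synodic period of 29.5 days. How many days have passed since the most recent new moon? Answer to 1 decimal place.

11.6 days

From f = (1 − cos θ)/2: cos θ = 1 − 2×0.89 = -0.780; arccos → 141.3°.
The Moon is waxing (0°–180°), so θ = 141.3° directly.
Age = 29.5 × 141.3°/360° ≈ 11.58 days.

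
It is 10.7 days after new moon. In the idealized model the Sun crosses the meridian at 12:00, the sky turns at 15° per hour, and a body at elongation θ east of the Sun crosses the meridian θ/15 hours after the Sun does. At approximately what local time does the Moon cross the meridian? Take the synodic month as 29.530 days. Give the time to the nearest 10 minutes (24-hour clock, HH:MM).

Phase angle: θ = 360°·(10.7 d)/(29.530 d) = 130.4°.
Delay after the Sun = 130.4° / (15°/h) ≈ 8.70 h.
12:00 + 8.696 h ≈ 20:42 → 20:40 to the nearest ten minutes.

20:40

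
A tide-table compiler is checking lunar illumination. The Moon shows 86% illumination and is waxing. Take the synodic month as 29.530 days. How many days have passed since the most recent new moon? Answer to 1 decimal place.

11.2 days

Invert f = (1 − cos θ)/2 to get cos θ = 1 − 2(0.86) = -0.720, hence θ₀ = arccos -0.720 = 136.1°.
Before full moon the principal value applies: θ = 136.1°.
At 360°/29.530 d per day, 136.1° corresponds to 11.16 days.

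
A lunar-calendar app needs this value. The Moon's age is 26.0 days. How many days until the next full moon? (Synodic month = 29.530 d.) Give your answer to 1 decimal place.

Full moon is 0.5 of the way through the cycle: age 0.5 × 29.530 = 14.765 d.
Already past this cycle's full moon; the next is at 14.765 + 29.530 = 44.295 d, so 44.295 − 26.0 = 18.295 days.

18.3 days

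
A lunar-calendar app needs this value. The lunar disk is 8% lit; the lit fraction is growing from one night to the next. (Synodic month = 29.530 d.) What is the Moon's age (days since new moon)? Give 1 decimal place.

2.7 days

From f = (1 − cos θ)/2: cos θ = 1 − 2×0.08 = 0.840; arccos → 32.9°.
Before full moon the principal value applies: θ = 32.9°.
That fraction of the synodic month is 32.9/360 × 29.530 d ≈ 2.70 d.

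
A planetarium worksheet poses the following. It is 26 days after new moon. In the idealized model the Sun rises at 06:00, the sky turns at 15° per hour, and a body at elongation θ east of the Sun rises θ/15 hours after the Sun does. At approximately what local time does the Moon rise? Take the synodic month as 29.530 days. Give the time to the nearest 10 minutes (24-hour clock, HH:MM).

03:10

Phase angle: θ = 360°·(26 d)/(29.530 d) = 317.0°.
At 15° of sky rotation per hour, 317.0° corresponds to a 21.13 h lag.
06:00 + 21.131 h ≈ 03:08 → 03:10 to the nearest ten minutes.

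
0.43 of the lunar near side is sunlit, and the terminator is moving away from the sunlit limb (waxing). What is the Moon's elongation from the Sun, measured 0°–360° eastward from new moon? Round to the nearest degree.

82°

Invert f = (1 − cos θ)/2 to get cos θ = 1 − 2(0.43) = 0.140, hence θ₀ = arccos 0.140 = 82.0°.
Waxing ⇒ before full, so θ = 82.0°.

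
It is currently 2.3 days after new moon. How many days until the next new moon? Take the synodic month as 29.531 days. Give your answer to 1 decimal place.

The next new moon completes the synodic month: 29.531 − 2.3 = 27.231 days.

27.2 days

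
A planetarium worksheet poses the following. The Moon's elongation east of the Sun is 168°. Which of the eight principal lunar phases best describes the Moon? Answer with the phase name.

full moon

168° lies in the full moon sector of the 8-phase cycle.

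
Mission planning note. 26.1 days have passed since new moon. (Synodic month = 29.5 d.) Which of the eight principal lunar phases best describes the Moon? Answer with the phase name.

θ ≈ 360° × 26.1/29.5 = 319°, which falls in the waning crescent sector.

waning crescent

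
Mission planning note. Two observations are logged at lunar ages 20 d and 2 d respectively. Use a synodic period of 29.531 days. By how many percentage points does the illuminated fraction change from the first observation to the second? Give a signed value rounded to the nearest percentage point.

-68 pp

First observation: θ = 360°·20/29.531 = 243.8°, so f = 0.721.
Second observation: θ = 24.4°, f = 0.045.
Δf = 0.045 − 0.721 = -0.676, i.e. -68 pp.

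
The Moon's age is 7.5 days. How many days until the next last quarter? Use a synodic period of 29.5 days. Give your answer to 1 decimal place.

14.6 days

Last quarter is 0.75 of the way through the cycle: age 0.75 × 29.5 = 22.125 d.
So 14.625 days remain (22.125 − 7.5).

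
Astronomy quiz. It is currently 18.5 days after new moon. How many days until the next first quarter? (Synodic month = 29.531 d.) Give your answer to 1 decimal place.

First quarter is 0.25 of the way through the cycle: age 0.25 × 29.531 = 7.383 d.
This lunation's first quarter (7.383 d) has passed, so add one period: 36.914 − 18.5 = 18.414 days.

18.4 days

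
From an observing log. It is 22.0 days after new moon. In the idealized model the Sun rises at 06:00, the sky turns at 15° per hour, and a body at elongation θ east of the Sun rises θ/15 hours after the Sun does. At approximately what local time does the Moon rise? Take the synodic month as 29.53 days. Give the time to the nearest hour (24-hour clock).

The Moon has covered 22.0/29.53 of its cycle, so θ ≈ 360° × 22.0/29.53 = 268.2°.
Delay after the Sun = 268.2° / (15°/h) ≈ 17.88 h.
06:00 + 17.88 h ≈ 23:53 → 00:00 to the nearest hour.

00:00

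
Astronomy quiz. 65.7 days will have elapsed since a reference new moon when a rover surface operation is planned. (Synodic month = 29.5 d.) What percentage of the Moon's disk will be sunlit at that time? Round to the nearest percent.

43%

Reduce mod P: 65.7 − 2×29.5 = 6.70 d into the current lunation.
The Moon has covered 6.70/29.5 of its cycle, so θ ≈ 360° × 6.70/29.5 = 81.8°.
With cos θ = 0.143, the lit fraction is (1 − 0.143)/2 ≈ 0.428, so 43%.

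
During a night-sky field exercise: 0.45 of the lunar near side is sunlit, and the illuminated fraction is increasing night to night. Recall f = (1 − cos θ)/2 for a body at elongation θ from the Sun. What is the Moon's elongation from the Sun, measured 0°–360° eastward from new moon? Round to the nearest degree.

cos θ = 1 − 2f = 0.100, giving a principal value of 84.3°.
The Moon is waxing (0°–180°), so θ = 84.3° directly.

84°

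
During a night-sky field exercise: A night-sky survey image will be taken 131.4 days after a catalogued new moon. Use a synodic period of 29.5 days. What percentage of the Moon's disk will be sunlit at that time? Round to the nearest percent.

98%

131.4 d spans 4 complete synodic months (4 × 29.5 = 118.00 d) plus 13.40 d.
The Moon has covered 13.40/29.5 of its cycle, so θ ≈ 360° × 13.40/29.5 = 163.5°.
With cos θ = (-0.959), the lit fraction is (1 − (-0.959))/2 ≈ 0.979, so 98%.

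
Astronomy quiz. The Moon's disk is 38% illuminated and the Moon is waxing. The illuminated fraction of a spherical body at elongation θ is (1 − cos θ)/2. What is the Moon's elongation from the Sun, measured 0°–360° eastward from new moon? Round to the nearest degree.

Invert f = (1 − cos θ)/2 to get cos θ = 1 − 2(0.38) = 0.240, hence θ₀ = arccos 0.240 = 76.1°.
Waxing ⇒ before full, so θ = 76.1°.

76°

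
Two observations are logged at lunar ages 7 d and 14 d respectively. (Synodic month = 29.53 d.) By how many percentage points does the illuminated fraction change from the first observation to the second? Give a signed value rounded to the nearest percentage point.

θ₁ = 360° × 7/29.53 = 85.3°, f₁ = (1 − cos θ₁)/2 = 0.459.
θ₂ = 360° × 14/29.53 = 170.7°, f₂ = (1 − cos θ₂)/2 = 0.993.
Change = f₂ − f₁ = +0.534 → +53 percentage points.

+53 percentage points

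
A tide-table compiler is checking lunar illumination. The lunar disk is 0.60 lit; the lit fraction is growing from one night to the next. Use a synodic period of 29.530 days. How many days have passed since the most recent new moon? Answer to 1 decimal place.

From f = (1 − cos θ)/2: cos θ = 1 − 2×0.60 = -0.200; arccos → 101.5°.
Waxing ⇒ before full, so θ = 101.5°.
At 360°/29.530 d per day, 101.5° corresponds to 8.33 days.

8.3 days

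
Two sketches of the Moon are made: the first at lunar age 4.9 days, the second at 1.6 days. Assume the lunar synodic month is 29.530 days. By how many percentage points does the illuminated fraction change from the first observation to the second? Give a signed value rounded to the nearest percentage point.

-22 percentage points

θ₁ = 360° × 4.9/29.530 = 59.7°, f₁ = (1 − cos θ₁)/2 = 0.248.
θ₂ = 360° × 1.6/29.530 = 19.5°, f₂ = (1 − cos θ₂)/2 = 0.029.
Change = f₂ − f₁ = -0.219 → -22 percentage points.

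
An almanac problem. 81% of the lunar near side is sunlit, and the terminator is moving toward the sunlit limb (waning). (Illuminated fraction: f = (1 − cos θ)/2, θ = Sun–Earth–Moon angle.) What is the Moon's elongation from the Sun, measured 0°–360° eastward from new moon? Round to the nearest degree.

Invert f = (1 − cos θ)/2 to get cos θ = 1 − 2(0.81) = -0.620, hence θ₀ = arccos -0.620 = 128.3°.
Since the Moon is past full (waning), take the reflex angle: θ = 360° − 128.3° = 231.7°.

232°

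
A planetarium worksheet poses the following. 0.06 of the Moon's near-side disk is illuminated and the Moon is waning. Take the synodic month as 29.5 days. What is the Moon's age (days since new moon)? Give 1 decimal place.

27.2 days

cos θ = 1 − 2f = 0.880, giving a principal value of 28.4°.
Waning ⇒ past full, so θ = 360° − 28.4° = 331.6°.
That fraction of the synodic month is 331.6/360 × 29.5 d ≈ 27.18 d.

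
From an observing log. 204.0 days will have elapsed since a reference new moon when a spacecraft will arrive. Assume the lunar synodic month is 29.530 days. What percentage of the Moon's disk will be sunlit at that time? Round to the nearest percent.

8%

204.0 d spans 6 complete synodic months (6 × 29.530 = 177.18 d) plus 26.82 d.
Phase angle: θ = 360°·(26.82 d)/(29.530 d) = 327.0°.
cos 327.0° = 0.838, so f = (1 − 0.838)/2 = 0.081, so 8%.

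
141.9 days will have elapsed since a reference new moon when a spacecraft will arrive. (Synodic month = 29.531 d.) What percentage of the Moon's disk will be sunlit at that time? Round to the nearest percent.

141.9 d spans 4 complete synodic months (4 × 29.531 = 118.12 d) plus 23.78 d.
Phase angle: θ = 360°·(23.78 d)/(29.531 d) = 289.8°.
With cos θ = 0.339, the lit fraction is (1 − 0.339)/2 ≈ 0.330, so 33%.

33%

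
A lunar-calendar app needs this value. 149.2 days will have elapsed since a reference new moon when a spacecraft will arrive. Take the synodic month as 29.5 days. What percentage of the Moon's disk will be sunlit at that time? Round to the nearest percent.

3%

149.2/29.5 = 5.058 lunations, so 5 complete cycles and 1.70 d into the next.
The Moon has covered 1.70/29.5 of its cycle, so θ ≈ 360° × 1.70/29.5 = 20.7°.
Illuminated fraction = (1 − cos 20.7°)/2 = (1 − 0.935)/2 ≈ 0.032, so 3%.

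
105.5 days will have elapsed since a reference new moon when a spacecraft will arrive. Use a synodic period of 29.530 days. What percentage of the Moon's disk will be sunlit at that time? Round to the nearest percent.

95%

105.5 d spans 3 complete synodic months (3 × 29.530 = 88.59 d) plus 16.91 d.
Elongation θ = 360° × 16.91/29.530 ≈ 206.1°.
Illuminated fraction = (1 − cos 206.1°)/2 = (1 − (-0.898))/2 ≈ 0.949, so 95%.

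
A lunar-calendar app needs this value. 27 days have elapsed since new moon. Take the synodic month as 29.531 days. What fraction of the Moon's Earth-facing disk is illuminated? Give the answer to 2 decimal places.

0.07

Phase angle: θ = 360°·(27 d)/(29.531 d) = 329.1°.
Illuminated fraction = (1 − cos 329.1°)/2 = (1 − 0.858)/2 ≈ 0.071.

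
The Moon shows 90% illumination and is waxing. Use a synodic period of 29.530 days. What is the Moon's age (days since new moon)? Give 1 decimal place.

11.7 days

cos θ = 1 − 2f = -0.800, giving a principal value of 143.1°.
Before full moon the principal value applies: θ = 143.1°.
At 360°/29.530 d per day, 143.1° corresponds to 11.74 days.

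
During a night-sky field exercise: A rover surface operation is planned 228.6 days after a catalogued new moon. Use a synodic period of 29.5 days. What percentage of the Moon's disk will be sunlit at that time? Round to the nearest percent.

228.6/29.5 = 7.749 lunations, so 7 complete cycles and 22.10 d into the next.
The Moon has covered 22.10/29.5 of its cycle, so θ ≈ 360° × 22.10/29.5 = 269.7°.
cos 269.7° = (-0.005), so f = (1 − (-0.005))/2 = 0.503, so 50%.

50%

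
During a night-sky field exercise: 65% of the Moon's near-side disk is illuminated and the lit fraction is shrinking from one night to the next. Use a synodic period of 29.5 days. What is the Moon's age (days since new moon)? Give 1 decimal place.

20.7 days

From f = (1 − cos θ)/2: cos θ = 1 − 2×0.65 = -0.300; arccos → 107.5°.
A waning Moon lies in 180°–360°, so θ = 360° − 107.5° = 252.5°.
Age = 29.5 × 252.5°/360° ≈ 20.69 days.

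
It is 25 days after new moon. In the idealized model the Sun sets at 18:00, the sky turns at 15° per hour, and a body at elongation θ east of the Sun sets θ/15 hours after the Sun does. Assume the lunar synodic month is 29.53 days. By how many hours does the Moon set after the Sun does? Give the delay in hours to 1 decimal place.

The Moon has covered 25/29.53 of its cycle, so θ ≈ 360° × 25/29.53 = 304.8°.
Delay after the Sun = 304.8° / (15°/h) ≈ 20.32 h.
So the Moon sets 20.32 h after the Sun.

20.3 h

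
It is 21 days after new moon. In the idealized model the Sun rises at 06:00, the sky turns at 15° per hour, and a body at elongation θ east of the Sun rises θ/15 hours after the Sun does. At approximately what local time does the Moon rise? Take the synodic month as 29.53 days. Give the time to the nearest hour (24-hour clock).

Elongation θ = 360° × 21/29.53 ≈ 256.0°.
Delay after the Sun = 256.0° / (15°/h) ≈ 17.07 h.
06:00 + 17.07 h ≈ 23:04 → 23:00 to the nearest hour.

23:00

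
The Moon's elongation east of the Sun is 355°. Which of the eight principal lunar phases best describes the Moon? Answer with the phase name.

355° lies in the new moon sector of the 8-phase cycle.

new moon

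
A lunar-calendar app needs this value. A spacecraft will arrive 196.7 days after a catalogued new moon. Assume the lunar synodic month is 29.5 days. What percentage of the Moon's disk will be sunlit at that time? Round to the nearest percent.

Reduce mod P: 196.7 − 6×29.5 = 19.70 d into the current lunation.
The Moon has covered 19.70/29.5 of its cycle, so θ ≈ 360° × 19.70/29.5 = 240.4°.
With cos θ = (-0.494), the lit fraction is (1 − (-0.494))/2 ≈ 0.747, so 75%.

75%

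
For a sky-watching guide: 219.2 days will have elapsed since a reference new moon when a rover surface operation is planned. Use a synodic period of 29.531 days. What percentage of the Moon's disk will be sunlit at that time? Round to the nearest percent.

94%

219.2/29.531 = 7.423 lunations, so 7 complete cycles and 12.48 d into the next.
Phase angle: θ = 360°·(12.48 d)/(29.531 d) = 152.2°.
Illuminated fraction = (1 − cos 152.2°)/2 = (1 − (-0.884))/2 ≈ 0.942, so 94%.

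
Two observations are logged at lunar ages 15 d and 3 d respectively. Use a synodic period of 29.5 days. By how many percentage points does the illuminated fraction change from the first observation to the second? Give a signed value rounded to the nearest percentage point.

-90 pp

θ₁ = 360° × 15/29.5 = 183.1°, f₁ = (1 − cos θ₁)/2 = 0.999.
θ₂ = 360° × 3/29.5 = 36.6°, f₂ = (1 − cos θ₂)/2 = 0.099.
Change = f₂ − f₁ = -0.901 → -90 percentage points.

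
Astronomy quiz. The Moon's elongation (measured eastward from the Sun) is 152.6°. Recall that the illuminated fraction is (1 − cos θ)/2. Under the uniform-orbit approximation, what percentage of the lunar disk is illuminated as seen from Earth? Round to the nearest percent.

94%

cos 152.6° = (-0.888), so f = (1 − (-0.888))/2 = 0.944, i.e. 94%.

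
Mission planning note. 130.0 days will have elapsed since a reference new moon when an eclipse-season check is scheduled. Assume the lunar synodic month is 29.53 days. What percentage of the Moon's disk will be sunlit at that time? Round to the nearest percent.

91%

Reduce mod P: 130.0 − 4×29.53 = 11.88 d into the current lunation.
Elongation θ = 360° × 11.88/29.53 ≈ 144.8°.
Illuminated fraction = (1 − cos 144.8°)/2 = (1 − (-0.817))/2 ≈ 0.909, so 91%.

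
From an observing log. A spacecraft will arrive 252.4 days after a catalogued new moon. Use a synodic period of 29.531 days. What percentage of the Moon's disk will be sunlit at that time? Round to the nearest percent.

98%

252.4 d spans 8 complete synodic months (8 × 29.531 = 236.25 d) plus 16.15 d.
Elongation θ = 360° × 16.15/29.531 ≈ 196.9°.
cos 196.9° = (-0.957), so f = (1 − (-0.957))/2 = 0.978, so 98%.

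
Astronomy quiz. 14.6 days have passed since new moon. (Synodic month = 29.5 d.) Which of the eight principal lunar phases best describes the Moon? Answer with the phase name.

full moon

θ ≈ 360° × 14.6/29.5 = 178°, which falls in the full moon sector.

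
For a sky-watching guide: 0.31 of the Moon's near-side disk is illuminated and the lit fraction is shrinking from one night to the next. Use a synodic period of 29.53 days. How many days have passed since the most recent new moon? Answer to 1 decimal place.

From f = (1 − cos θ)/2: cos θ = 1 − 2×0.31 = 0.380; arccos → 67.7°.
Waning ⇒ past full, so θ = 360° − 67.7° = 292.3°.
That fraction of the synodic month is 292.3/360 × 29.53 d ≈ 23.98 d.

24.0 days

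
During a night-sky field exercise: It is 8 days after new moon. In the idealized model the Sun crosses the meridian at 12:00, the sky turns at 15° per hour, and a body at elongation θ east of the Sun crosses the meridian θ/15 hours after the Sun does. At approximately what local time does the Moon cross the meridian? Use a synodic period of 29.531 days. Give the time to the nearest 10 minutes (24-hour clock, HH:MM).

The Moon has covered 8/29.531 of its cycle, so θ ≈ 360° × 8/29.531 = 97.5°.
The Moon trails the Sun by θ/15 = 97.5/15 ≈ 6.50 hours.
12:00 + 6.502 h ≈ 18:30 → 18:30 to the nearest ten minutes.

18:30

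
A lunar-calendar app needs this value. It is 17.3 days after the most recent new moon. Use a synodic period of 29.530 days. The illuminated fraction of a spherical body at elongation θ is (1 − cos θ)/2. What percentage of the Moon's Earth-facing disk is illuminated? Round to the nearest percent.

93%

The Moon has covered 17.3/29.530 of its cycle, so θ ≈ 360° × 17.3/29.530 = 210.9°.
With cos θ = (-0.858), the lit fraction is (1 − (-0.858))/2 ≈ 0.929, so 93%.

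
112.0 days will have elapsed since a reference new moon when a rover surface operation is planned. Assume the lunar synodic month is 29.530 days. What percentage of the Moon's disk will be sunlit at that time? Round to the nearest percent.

112.0 d spans 3 complete synodic months (3 × 29.530 = 88.59 d) plus 23.41 d.
Elongation θ = 360° × 23.41/29.530 ≈ 285.4°.
cos 285.4° = 0.265, so f = (1 − 0.265)/2 = 0.367, so 37%.

37%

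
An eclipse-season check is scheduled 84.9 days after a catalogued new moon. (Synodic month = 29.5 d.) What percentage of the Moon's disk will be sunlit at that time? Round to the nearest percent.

14%

84.9/29.5 = 2.878 lunations, so 2 complete cycles and 25.90 d into the next.
Phase angle: θ = 360°·(25.90 d)/(29.5 d) = 316.1°.
cos 316.1° = 0.720, so f = (1 − 0.720)/2 = 0.140, so 14%.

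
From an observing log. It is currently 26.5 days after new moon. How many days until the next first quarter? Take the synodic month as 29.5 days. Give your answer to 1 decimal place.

10.4 days

First quarter occurs at elongation 90°, i.e. at age 29.5 × 90/360 = 7.375 d.
This lunation's first quarter (7.375 d) has passed, so add one period: 36.875 − 26.5 = 10.375 days.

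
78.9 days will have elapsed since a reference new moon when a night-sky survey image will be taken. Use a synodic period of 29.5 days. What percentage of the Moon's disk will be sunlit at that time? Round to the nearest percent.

Reduce mod P: 78.9 − 2×29.5 = 19.90 d into the current lunation.
Elongation θ = 360° × 19.90/29.5 ≈ 242.8°.
cos 242.8° = (-0.456), so f = (1 − (-0.456))/2 = 0.728, so 73%.

73%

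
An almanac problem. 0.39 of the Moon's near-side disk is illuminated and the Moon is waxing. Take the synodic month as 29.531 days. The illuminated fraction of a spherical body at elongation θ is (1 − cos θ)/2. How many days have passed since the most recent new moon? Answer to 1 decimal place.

6.3 days

Invert f = (1 − cos θ)/2 to get cos θ = 1 − 2(0.39) = 0.220, hence θ₀ = arccos 0.220 = 77.3°.
Waxing ⇒ before full, so θ = 77.3°.
Age = 29.531 × 77.3°/360° ≈ 6.34 days.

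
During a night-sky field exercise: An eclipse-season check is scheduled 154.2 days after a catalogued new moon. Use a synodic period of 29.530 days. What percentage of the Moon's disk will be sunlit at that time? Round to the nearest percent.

154.2/29.530 = 5.222 lunations, so 5 complete cycles and 6.55 d into the next.
The Moon has covered 6.55/29.530 of its cycle, so θ ≈ 360° × 6.55/29.530 = 79.9°.
Illuminated fraction = (1 − cos 79.9°)/2 = (1 − 0.176)/2 ≈ 0.412, so 41%.

41%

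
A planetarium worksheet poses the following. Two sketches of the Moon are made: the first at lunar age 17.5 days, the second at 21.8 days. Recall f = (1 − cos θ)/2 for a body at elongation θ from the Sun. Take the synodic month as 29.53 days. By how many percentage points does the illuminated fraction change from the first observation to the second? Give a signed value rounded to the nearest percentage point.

-38 pp

First observation: θ = 360°·17.5/29.53 = 213.3°, so f = 0.918.
Second observation: θ = 265.8°, f = 0.537.
Δf = 0.537 − 0.918 = -0.381, i.e. -38 pp.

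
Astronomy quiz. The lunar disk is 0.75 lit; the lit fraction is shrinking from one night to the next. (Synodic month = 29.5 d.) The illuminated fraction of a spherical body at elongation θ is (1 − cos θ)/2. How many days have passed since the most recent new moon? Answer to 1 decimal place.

From f = (1 − cos θ)/2: cos θ = 1 − 2×0.75 = -0.500; arccos → 120.0°.
Since the Moon is past full (waning), take the reflex angle: θ = 360° − 120.0° = 240.0°.
Age = 29.5 × 240.0°/360° ≈ 19.67 days.

19.7 days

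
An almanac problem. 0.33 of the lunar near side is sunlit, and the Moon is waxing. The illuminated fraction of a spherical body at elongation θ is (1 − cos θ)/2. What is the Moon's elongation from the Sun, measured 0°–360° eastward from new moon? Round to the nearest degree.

70°

From f = (1 − cos θ)/2: cos θ = 1 − 2×0.33 = 0.340; arccos → 70.1°.
The Moon is waxing (0°–180°), so θ = 70.1° directly.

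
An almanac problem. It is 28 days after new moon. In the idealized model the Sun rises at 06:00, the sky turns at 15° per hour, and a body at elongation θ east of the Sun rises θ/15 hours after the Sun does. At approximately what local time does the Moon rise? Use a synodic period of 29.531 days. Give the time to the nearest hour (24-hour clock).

The Moon has covered 28/29.531 of its cycle, so θ ≈ 360° × 28/29.531 = 341.3°.
Delay after the Sun = 341.3° / (15°/h) ≈ 22.76 h.
06:00 + 22.76 h ≈ 04:45 → 05:00 to the nearest hour.

05:00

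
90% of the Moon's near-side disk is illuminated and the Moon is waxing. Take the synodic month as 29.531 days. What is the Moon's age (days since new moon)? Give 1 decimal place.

Invert f = (1 − cos θ)/2 to get cos θ = 1 − 2(0.90) = -0.800, hence θ₀ = arccos -0.800 = 143.1°.
The Moon is waxing (0°–180°), so θ = 143.1° directly.
At 360°/29.531 d per day, 143.1° corresponds to 11.74 days.

11.7 days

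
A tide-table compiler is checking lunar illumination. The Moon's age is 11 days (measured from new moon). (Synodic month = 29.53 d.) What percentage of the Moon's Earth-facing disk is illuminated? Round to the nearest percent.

85%

The Moon has covered 11/29.53 of its cycle, so θ ≈ 360° × 11/29.53 = 134.1°.
With cos θ = (-0.696), the lit fraction is (1 − (-0.696))/2 ≈ 0.848, so 85%.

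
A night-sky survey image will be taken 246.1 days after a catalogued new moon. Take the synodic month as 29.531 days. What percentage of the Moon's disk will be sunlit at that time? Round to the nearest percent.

Reduce mod P: 246.1 − 8×29.531 = 9.85 d into the current lunation.
The Moon has covered 9.85/29.531 of its cycle, so θ ≈ 360° × 9.85/29.531 = 120.1°.
With cos θ = (-0.502), the lit fraction is (1 − (-0.502))/2 ≈ 0.751, so 75%.

75%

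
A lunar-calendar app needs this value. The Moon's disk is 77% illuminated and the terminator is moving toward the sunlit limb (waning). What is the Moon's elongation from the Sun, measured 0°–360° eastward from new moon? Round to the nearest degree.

237°

From f = (1 − cos θ)/2: cos θ = 1 − 2×0.77 = -0.540; arccos → 122.7°.
Waning ⇒ past full, so θ = 360° − 122.7° = 237.3°.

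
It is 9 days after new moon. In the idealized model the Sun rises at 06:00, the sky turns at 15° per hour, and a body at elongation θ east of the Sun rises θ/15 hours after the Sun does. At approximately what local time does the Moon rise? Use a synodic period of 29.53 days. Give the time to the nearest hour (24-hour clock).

13:00

The Moon has covered 9/29.53 of its cycle, so θ ≈ 360° × 9/29.53 = 109.7°.
Delay after the Sun = 109.7° / (15°/h) ≈ 7.31 h.
06:00 + 7.31 h ≈ 13:19 → 13:00 to the nearest hour.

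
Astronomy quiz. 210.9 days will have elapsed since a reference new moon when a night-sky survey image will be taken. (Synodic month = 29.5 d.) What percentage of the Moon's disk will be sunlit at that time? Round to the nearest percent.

Reduce mod P: 210.9 − 7×29.5 = 4.40 d into the current lunation.
Elongation θ = 360° × 4.40/29.5 ≈ 53.7°.
With cos θ = 0.592, the lit fraction is (1 − 0.592)/2 ≈ 0.204, so 20%.

20%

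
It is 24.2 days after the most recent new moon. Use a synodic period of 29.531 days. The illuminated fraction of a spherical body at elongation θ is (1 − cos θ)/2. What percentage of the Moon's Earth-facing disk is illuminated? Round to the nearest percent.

The Moon has covered 24.2/29.531 of its cycle, so θ ≈ 360° × 24.2/29.531 = 295.0°.
With cos θ = 0.423, the lit fraction is (1 − 0.423)/2 ≈ 0.289, so 29%.

29%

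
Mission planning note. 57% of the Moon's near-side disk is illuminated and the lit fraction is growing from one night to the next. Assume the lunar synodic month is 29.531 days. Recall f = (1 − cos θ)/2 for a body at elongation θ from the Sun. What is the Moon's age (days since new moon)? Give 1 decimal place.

8.0 days

cos θ = 1 − 2f = -0.140, giving a principal value of 98.0°.
The Moon is waxing (0°–180°), so θ = 98.0° directly.
That fraction of the synodic month is 98.0/360 × 29.531 d ≈ 8.04 d.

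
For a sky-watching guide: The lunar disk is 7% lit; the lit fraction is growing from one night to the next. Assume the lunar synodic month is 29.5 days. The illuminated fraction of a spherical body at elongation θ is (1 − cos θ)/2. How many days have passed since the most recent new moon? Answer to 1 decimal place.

cos θ = 1 − 2f = 0.860, giving a principal value of 30.7°.
Before full moon the principal value applies: θ = 30.7°.
At 360°/29.5 d per day, 30.7° corresponds to 2.51 days.

2.5 days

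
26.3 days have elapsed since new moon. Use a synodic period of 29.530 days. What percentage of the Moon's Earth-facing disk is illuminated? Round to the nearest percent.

11%

Elongation θ = 360° × 26.3/29.530 ≈ 320.6°.
With cos θ = 0.773, the lit fraction is (1 − 0.773)/2 ≈ 0.114, so 11%.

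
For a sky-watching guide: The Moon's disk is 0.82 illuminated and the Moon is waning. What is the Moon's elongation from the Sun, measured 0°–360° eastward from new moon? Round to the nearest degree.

230°

cos θ = 1 − 2f = -0.640, giving a principal value of 129.8°.
Waning ⇒ past full, so θ = 360° − 129.8° = 230.2°.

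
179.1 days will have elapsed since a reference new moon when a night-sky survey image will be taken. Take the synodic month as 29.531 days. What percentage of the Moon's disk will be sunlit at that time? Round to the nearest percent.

4%

179.1 d spans 6 complete synodic months (6 × 29.531 = 177.19 d) plus 1.91 d.
The Moon has covered 1.91/29.531 of its cycle, so θ ≈ 360° × 1.91/29.531 = 23.3°.
With cos θ = 0.918, the lit fraction is (1 − 0.918)/2 ≈ 0.041, so 4%.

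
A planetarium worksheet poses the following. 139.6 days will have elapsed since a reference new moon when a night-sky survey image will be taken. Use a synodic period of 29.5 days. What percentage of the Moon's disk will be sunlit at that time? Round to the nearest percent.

56%

139.6/29.5 = 4.732 lunations, so 4 complete cycles and 21.60 d into the next.
Phase angle: θ = 360°·(21.60 d)/(29.5 d) = 263.6°.
Illuminated fraction = (1 − cos 263.6°)/2 = (1 − (-0.112))/2 ≈ 0.556, so 56%.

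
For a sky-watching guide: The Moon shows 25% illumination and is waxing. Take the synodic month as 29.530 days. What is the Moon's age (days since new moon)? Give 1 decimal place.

4.9 days

From f = (1 − cos θ)/2: cos θ = 1 − 2×0.25 = 0.500; arccos → 60.0°.
Waxing ⇒ before full, so θ = 60.0°.
That fraction of the synodic month is 60.0/360 × 29.530 d ≈ 4.92 d.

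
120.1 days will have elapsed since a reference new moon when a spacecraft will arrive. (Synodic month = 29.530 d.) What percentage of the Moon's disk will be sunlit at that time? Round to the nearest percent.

120.1/29.530 = 4.067 lunations, so 4 complete cycles and 1.98 d into the next.
Phase angle: θ = 360°·(1.98 d)/(29.530 d) = 24.1°.
cos 24.1° = 0.913, so f = (1 − 0.913)/2 = 0.044, so 4%.

4%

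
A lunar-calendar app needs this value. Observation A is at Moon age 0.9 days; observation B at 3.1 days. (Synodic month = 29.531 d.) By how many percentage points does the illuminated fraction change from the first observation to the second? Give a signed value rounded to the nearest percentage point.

+10 percentage points

θ₁ = 360° × 0.9/29.531 = 11.0°, f₁ = (1 − cos θ₁)/2 = 0.009.
θ₂ = 360° × 3.1/29.531 = 37.8°, f₂ = (1 − cos θ₂)/2 = 0.105.
Change = f₂ − f₁ = +0.096 → +10 percentage points.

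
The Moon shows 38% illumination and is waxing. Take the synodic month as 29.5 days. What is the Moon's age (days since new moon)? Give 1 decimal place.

cos θ = 1 − 2f = 0.240, giving a principal value of 76.1°.
Before full moon the principal value applies: θ = 76.1°.
Age = 29.5 × 76.1°/360° ≈ 6.24 days.

6.2 days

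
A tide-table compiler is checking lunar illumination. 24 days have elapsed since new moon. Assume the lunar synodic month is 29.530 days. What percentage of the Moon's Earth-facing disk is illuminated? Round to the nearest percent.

Phase angle: θ = 360°·(24 d)/(29.530 d) = 292.6°.
Illuminated fraction = (1 − cos 292.6°)/2 = (1 − 0.384)/2 ≈ 0.308, so 31%.

31%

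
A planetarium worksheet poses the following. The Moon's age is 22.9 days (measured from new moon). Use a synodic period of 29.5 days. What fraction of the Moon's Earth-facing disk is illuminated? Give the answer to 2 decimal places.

Phase angle: θ = 360°·(22.9 d)/(29.5 d) = 279.5°.
cos 279.5° = 0.164, so f = (1 − 0.164)/2 = 0.418.

0.42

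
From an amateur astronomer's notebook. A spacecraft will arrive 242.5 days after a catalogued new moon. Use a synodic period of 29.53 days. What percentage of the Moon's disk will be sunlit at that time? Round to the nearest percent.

242.5/29.53 = 8.212 lunations, so 8 complete cycles and 6.26 d into the next.
The Moon has covered 6.26/29.53 of its cycle, so θ ≈ 360° × 6.26/29.53 = 76.3°.
With cos θ = 0.237, the lit fraction is (1 − 0.237)/2 ≈ 0.382, so 38%.

38%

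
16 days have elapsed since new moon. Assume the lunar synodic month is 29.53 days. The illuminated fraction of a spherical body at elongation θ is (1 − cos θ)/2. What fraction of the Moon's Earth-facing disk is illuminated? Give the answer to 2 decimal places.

0.98

The Moon has covered 16/29.53 of its cycle, so θ ≈ 360° × 16/29.53 = 195.1°.
Illuminated fraction = (1 − cos 195.1°)/2 = (1 − (-0.966))/2 ≈ 0.983.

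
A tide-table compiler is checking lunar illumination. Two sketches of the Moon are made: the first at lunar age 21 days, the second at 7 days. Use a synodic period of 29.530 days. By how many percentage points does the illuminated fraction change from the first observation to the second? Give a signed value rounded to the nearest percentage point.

-16 pp

θ₁ = 360° × 21/29.530 = 256.0°, f₁ = (1 − cos θ₁)/2 = 0.621.
θ₂ = 360° × 7/29.530 = 85.3°, f₂ = (1 − cos θ₂)/2 = 0.459.
Change = f₂ − f₁ = -0.162 → -16 percentage points.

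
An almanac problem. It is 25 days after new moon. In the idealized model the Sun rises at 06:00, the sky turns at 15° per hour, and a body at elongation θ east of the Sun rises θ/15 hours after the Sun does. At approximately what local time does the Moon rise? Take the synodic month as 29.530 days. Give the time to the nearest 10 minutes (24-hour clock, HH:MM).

The Moon has covered 25/29.530 of its cycle, so θ ≈ 360° × 25/29.530 = 304.8°.
Delay after the Sun = 304.8° / (15°/h) ≈ 20.32 h.
06:00 + 20.318 h ≈ 02:19 → 02:20 to the nearest ten minutes.

02:20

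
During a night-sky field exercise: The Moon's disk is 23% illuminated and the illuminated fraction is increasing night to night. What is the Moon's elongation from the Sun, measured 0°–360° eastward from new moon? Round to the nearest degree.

Invert f = (1 − cos θ)/2 to get cos θ = 1 − 2(0.23) = 0.540, hence θ₀ = arccos 0.540 = 57.3°.
Before full moon the principal value applies: θ = 57.3°.

57°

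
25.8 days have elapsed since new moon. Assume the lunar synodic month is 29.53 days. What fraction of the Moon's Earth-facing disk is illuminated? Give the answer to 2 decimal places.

The Moon has covered 25.8/29.53 of its cycle, so θ ≈ 360° × 25.8/29.53 = 314.5°.
With cos θ = 0.701, the lit fraction is (1 − 0.701)/2 ≈ 0.149.

0.15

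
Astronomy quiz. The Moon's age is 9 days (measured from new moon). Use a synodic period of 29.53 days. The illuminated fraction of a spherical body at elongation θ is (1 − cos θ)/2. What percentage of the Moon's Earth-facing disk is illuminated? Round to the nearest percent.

Phase angle: θ = 360°·(9 d)/(29.53 d) = 109.7°.
With cos θ = (-0.337), the lit fraction is (1 − (-0.337))/2 ≈ 0.669, so 67%.

67%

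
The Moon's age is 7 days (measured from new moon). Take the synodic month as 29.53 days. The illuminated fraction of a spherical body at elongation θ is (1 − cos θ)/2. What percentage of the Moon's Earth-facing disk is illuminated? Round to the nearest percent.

The Moon has covered 7/29.53 of its cycle, so θ ≈ 360° × 7/29.53 = 85.3°.
cos 85.3° = 0.081, so f = (1 − 0.081)/2 = 0.459, so 46%.

46%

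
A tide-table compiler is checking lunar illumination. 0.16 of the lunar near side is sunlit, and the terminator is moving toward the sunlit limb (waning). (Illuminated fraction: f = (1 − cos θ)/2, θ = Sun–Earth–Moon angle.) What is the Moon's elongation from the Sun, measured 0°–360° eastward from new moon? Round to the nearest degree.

313°

Invert f = (1 − cos θ)/2 to get cos θ = 1 − 2(0.16) = 0.680, hence θ₀ = arccos 0.680 = 47.2°.
Since the Moon is past full (waning), take the reflex angle: θ = 360° − 47.2° = 312.8°.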